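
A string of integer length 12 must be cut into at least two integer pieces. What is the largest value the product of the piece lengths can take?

81

Fill f[k] for k=2..12: at each k try every first piece i and multiply by the better of (k−i) uncut or f[k−i].
Small cases: f[2]=1, f[3]=2, f[4]=4, f[5]=6, f[6]=9, f[7]=12.
f[8] = max(1·12, 2·9, 3·6, …, 6·2, 7·1) = 18
f[9] = max(1·18, 2·12, 3·9, …, 7·2, 8·1) = 27
f[10] = max(1·27, 2·18, 3·12, …, 8·2, 9·1) = 36
f[11] = max(1·36, 2·27, 3·18, …, 9·2, 10·1) = 54
f[12] = max(1·54, 2·36, 3·27, …, 10·2, 11·1) = 81
One optimal split: 3 + 3 + 3 + 3; product 3·3·3·3 = 81.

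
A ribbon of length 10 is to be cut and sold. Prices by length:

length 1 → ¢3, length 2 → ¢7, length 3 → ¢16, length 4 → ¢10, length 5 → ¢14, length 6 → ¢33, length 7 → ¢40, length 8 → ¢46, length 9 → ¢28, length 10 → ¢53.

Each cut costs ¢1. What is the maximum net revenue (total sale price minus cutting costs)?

55

Build net[k] bottom-up: net[k] = max over allowed piece i of (p[i] + net[k−i]) − 1 per cut.
net[1] = 3
net[2] = 7
net[3] = 16
net[4] = 18  (first piece 1, then net[3]=16)
net[5] = 22  (first piece 2, then net[3]=16)
net[6] = 33
net[7] = 40
net[8] = 46
net[9] = 48  (first piece 1, then net[8]=46)
net[10] = 55  (first piece 3, then net[7]=40)
One optimal plan: pieces 7 + 3 (1 cut) → ¢56 − ¢1 = ¢55.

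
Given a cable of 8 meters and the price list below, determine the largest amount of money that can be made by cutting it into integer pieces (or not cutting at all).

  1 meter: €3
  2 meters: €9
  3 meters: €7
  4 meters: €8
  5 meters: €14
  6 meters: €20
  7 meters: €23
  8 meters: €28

36

Build v[k] bottom-up: v[k] = max over allowed piece i of (p[i] + v[k−i]).
v[1] = 3
v[2] = max(3+3, 9+0) = 9
v[3] = max(3+9, 9+3, 7+0) = 12
v[4] = max(3+12, 9+9, 7+3, 8+0) = 18
v[5] = max(3+18, 9+12, 7+9, 8+3, 14+0) = 21
v[6] = max(3+21, 9+18, 7+12, 8+9, 14+3, 20+0) = 27
v[7] = max(3+27, 9+21, 7+18, …, 20+3, 23+0) = 30
v[8] = max(3+30, 9+27, 7+21, …, 23+3, 28+0) = 36
One optimal cutting: 2 + 2 + 2 + 2 → €9 + €9 + €9 + €9 = €36.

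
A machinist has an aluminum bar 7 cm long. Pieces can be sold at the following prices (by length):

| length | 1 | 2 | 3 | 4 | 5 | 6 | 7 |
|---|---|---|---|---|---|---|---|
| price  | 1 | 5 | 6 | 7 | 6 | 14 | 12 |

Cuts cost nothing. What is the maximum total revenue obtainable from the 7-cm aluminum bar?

16

Consider every possible first cut. v[k] is the best of p[i]+v[k−i] over all sellable i≤k.
v[1] = 1
v[2] = max(1+1, 5+0) = 5
v[3] = max(1+5, 5+1, 6+0) = 6
v[4] = max(1+6, 5+5, 6+1, 7+0) = 10
v[5] = max(1+10, 5+6, 6+5, 7+1, 6+0) = 11
v[6] = max(1+11, 5+10, 6+6, 7+5, 6+1, 14+0) = 15
v[7] = max(1+15, 5+11, 6+10, …, 14+1, 12+0) = 16
One optimal cutting: 2 + 2 + 2 + 1 → $5 + $5 + $5 + $1 = $16.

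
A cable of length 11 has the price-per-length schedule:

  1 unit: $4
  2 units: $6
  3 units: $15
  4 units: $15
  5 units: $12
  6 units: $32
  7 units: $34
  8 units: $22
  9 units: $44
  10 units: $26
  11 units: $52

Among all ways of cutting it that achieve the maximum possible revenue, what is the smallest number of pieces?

Build r[k] bottom-up: r[k] = max over allowed piece i of (p[i] + r[k−i]).
r[1] = 4
r[2] = max(4+4, 6+0) = 8
r[3] = max(4+8, 6+4, 15+0) = 15
r[4] = max(4+15, 6+8, 15+4, 15+0) = 19
r[5] = max(4+19, 6+15, 15+8, 15+4, 12+0) = 23
r[6] = max(4+23, 6+19, 15+15, 15+8, 12+4, 32+0) = 32
r[7] = max(4+32, 6+23, 15+19, …, 32+4, 34+0) = 36
r[8] = max(4+36, 6+32, 15+23, …, 34+4, 22+0) = 40
r[9] = max(4+40, 6+36, 15+32, …, 22+4, 44+0) = 47
r[10] = max(4+47, 6+40, 15+36, …, 44+4, 26+0) = 51
r[11] = max(4+51, 6+47, 15+40, …, 26+4, 52+0) = 55
Maximum revenue is $55.
Now minimize piece count subject to staying optimal: for each k, pieces[k] = 1 + min over i with p[i]+r[k−i]=r[k] of pieces[k−i].
pieces[8] = 3
pieces[9] = 2
pieces[10] = 3
pieces[11] = 4

4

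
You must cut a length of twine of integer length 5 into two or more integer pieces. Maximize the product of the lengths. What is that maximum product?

6

Fill prod[k] for k=2..5: at each k try every first piece i and multiply by the better of (k−i) uncut or prod[k−i].
prod[2] = 1*max(1,0) = 1*1 = 1
prod[3] = 1*max(2,1) = 1*2 = 2
prod[4] = 2*max(2,1) = 2*2 = 4
prod[5] = 2*max(3,2) = 2*3 = 6
One optimal split: 3 + 2; product 3*2 = 6.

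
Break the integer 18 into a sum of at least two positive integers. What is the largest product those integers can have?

729

Define g[k] = max over 1≤i<k of i · max(k−i, g[k−i]); the inner max lets the remainder stay uncut if that's better.
Small cases: g[2]=1, g[3]=2, g[4]=4, g[5]=6, g[6]=9, g[7]=12, g[8]=18, g[9]=27, g[10]=36, g[11]=54, g[12]=81, g[13]=108.
g[14] = 2×max(12,81) = 2×81 = 162
g[15] = 3×max(12,81) = 3×81 = 243
g[16] = 2×max(14,162) = 2×162 = 324
g[17] = 2×max(15,243) = 2×243 = 486
g[18] = 3×max(15,243) = 3×243 = 729
One optimal split: 3 + 3 + 3 + 3 + 3 + 3; product 3×3×3×3×3×3 = 729.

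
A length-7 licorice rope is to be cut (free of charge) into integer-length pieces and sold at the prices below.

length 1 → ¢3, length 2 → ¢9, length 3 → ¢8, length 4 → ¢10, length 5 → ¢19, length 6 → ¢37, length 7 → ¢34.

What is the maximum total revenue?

40

Consider every possible first cut. r[k] is the best of p[i]+r[k−i] over all sellable i≤k.
r[1] = 3
r[2] = 9
r[3] = 12  (first piece 1, then r[2]=9)
r[4] = 18  (first piece 2, then r[2]=9)
r[5] = 21  (first piece 1, then r[4]=18)
r[6] = 37
r[7] = 40  (first piece 1, then r[6]=37)
One optimal cutting: 6 + 1 → ¢37 + ¢3 = ¢40.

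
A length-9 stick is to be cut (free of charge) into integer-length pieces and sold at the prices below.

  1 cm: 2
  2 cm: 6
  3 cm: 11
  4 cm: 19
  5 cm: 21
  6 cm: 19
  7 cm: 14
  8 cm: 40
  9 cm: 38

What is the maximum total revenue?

42

Build best[k] bottom-up: best[k] = max over allowed piece i of (p[i] + best[k−i]).
best[1] = 2
best[2] = 6
best[3] = 11
best[4] = 19
best[5] = 21  (first piece 1, then best[4]=19)
best[6] = 25  (first piece 2, then best[4]=19)
best[7] = 30  (first piece 3, then best[4]=19)
best[8] = 40
best[9] = 42  (first piece 1, then best[8]=40)
One optimal cutting: 8 + 1 → 40 + 2 = 42.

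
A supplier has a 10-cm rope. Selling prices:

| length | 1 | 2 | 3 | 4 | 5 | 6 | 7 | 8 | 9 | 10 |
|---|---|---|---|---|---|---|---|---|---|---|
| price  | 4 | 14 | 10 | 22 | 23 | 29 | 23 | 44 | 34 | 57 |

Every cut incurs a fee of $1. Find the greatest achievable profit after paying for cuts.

66

Consider every possible first cut. v[k] is the best of p[i]+v[k−i] over all sellable i≤k, charging 1 whenever i<k.
v[1] = 4
v[2] = 14
v[3] = 17  (first piece 1, then v[2]=14)
v[4] = 27  (first piece 2, then v[2]=14)
v[5] = 30  (first piece 1, then v[4]=27)
v[6] = 40  (first piece 2, then v[4]=27)
v[7] = 43  (first piece 1, then v[6]=40)
v[8] = 53  (first piece 2, then v[6]=40)
v[9] = 56  (first piece 1, then v[8]=53)
v[10] = 66  (first piece 2, then v[8]=53)
One optimal plan: pieces 2 + 2 + 2 + 2 + 2 (4 cuts) → $70 − $4 = $66.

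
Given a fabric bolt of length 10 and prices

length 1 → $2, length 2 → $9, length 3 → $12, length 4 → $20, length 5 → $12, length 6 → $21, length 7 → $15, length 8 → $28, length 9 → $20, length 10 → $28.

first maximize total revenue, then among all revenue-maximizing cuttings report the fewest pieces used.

3

Let r[k] be the best obtainable value from length k. For each k, try every first piece i and keep the best of price[i] + r[k−i].
r[1] = 2
r[2] = max(2+2, 9+0) = 9
r[3] = max(2+9, 9+2, 12+0) = 12
r[4] = max(2+12, 9+9, 12+2, 20+0) = 20
r[5] = max(2+20, 9+12, 12+9, 20+2, 12+0) = 22
r[6] = max(2+22, 9+20, 12+12, 20+9, 12+2, 21+0) = 29
r[7] = max(2+29, 9+22, 12+20, …, 21+2, 15+0) = 32
r[8] = max(2+32, 9+29, 12+22, …, 15+2, 28+0) = 40
r[9] = max(2+40, 9+32, 12+29, …, 28+2, 20+0) = 42
r[10] = max(2+42, 9+40, 12+32, …, 20+2, 28+0) = 49
Maximum revenue is $49.
Now minimize piece count subject to staying optimal: for each k, pieces[k] = 1 + min over i with p[i]+r[k−i]=r[k] of pieces[k−i].
pieces[7] = 2
pieces[8] = 2
pieces[9] = 3
pieces[10] = 3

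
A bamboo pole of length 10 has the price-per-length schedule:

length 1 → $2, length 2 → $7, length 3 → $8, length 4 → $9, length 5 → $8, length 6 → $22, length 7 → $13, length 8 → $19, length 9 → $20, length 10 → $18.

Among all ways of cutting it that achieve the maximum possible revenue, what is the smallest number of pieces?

3

Build r[k] bottom-up: r[k] = max over allowed piece i of (p[i] + r[k−i]).
r[1] = 2
r[2] = max(2+2, 7+0) = 7
r[3] = max(2+7, 7+2, 8+0) = 9
r[4] = max(2+9, 7+7, 8+2, 9+0) = 14
r[5] = max(2+14, 7+9, 8+7, 9+2, 8+0) = 16
r[6] = max(2+16, 7+14, 8+9, 9+7, 8+2, 22+0) = 22
r[7] = max(2+22, 7+16, 8+14, …, 22+2, 13+0) = 24
r[8] = max(2+24, 7+22, 8+16, …, 13+2, 19+0) = 29
r[9] = max(2+29, 7+24, 8+22, …, 19+2, 20+0) = 31
r[10] = max(2+31, 7+29, 8+24, …, 20+2, 18+0) = 36
Maximum revenue is $36.
Now minimize piece count subject to staying optimal: for each k, pieces[k] = 1 + min over i with p[i]+r[k−i]=r[k] of pieces[k−i].
pieces[7] = 2
pieces[8] = 2
pieces[9] = 3
pieces[10] = 3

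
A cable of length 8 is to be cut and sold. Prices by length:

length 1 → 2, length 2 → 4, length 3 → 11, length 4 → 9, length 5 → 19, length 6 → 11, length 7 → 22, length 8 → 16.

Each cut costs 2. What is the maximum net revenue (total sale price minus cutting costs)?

28

Consider every possible first cut. r[k] is the best of p[i]+r[k−i] over all sellable i≤k, charging 2 whenever i<k.
r[1] = 2
r[2] = max(2+2-2, 4+0) = 4
r[3] = max(2+4-2, 4+2-2, 11+0) = 11
r[4] = max(2+11-2, 4+4-2, 11+2-2, 9+0) = 11
r[5] = max(2+11-2, 4+11-2, 11+4-2, 9+2-2, 19+0) = 19
r[6] = max(2+19-2, 4+11-2, 11+11-2, 9+4-2, 19+2-2, 11+0) = 20
r[7] = max(2+20-2, 4+19-2, 11+11-2, …, 11+2-2, 22+0) = 22
r[8] = max(2+22-2, 4+20-2, 11+19-2, …, 22+2-2, 16+0) = 28
One optimal plan: pieces 5 + 3 (1 cut) → 30 − 2 = 28.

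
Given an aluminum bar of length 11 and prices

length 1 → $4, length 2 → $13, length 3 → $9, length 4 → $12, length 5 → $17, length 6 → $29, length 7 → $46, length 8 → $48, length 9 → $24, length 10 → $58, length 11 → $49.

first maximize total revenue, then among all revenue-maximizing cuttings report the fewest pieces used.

3

Build r[k] bottom-up: r[k] = max over allowed piece i of (p[i] + r[k−i]).
r[1] = 4
r[2] = 13
r[3] = 17  (first piece 1, then r[2]=13)
r[4] = 26  (first piece 2, then r[2]=13)
r[5] = 30  (first piece 1, then r[4]=26)
r[6] = 39  (first piece 2, then r[4]=26)
r[7] = 46
r[8] = 52  (first piece 2, then r[6]=39)
r[9] = 59  (first piece 2, then r[7]=46)
r[10] = 65  (first piece 2, then r[8]=52)
r[11] = 72  (first piece 2, then r[9]=59)
Maximum revenue is $72.
Now minimize piece count subject to staying optimal: for each k, pieces[k] = 1 + min over i with p[i]+r[k−i]=r[k] of pieces[k−i].
pieces[8] = 4
pieces[9] = 2
pieces[10] = 5
pieces[11] = 3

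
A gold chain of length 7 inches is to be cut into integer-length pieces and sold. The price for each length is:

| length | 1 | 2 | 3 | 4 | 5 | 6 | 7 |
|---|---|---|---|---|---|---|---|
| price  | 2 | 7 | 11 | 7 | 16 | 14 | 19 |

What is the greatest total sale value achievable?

25

Consider every possible first cut. R[k] is the best of p[i]+R[k−i] over all sellable i≤k.
R[1] = 2
R[2] = 7
R[3] = 11
R[4] = 14  (first piece 2, then R[2]=7)
R[5] = 18  (first piece 2, then R[3]=11)
R[6] = 22  (first piece 3, then R[3]=11)
R[7] = 25  (first piece 2, then R[5]=18)
One optimal cutting: 3 + 2 + 2 → $11 + $7 + $7 = $25.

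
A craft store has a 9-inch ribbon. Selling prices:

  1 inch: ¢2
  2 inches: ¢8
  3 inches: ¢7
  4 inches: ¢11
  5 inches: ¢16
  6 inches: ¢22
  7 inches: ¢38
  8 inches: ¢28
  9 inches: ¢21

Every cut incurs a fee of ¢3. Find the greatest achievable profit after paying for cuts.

Consider every possible first cut. v[k] is the best of p[i]+v[k−i] over all sellable i≤k, charging 3 whenever i<k.
v[1] = 2
v[2] = 8
v[3] = 7  (first piece 1, then v[2]=8)
v[4] = 13  (first piece 2, then v[2]=8)
v[5] = 16
v[6] = 22
v[7] = 38
v[8] = 37  (first piece 1, then v[7]=38)
v[9] = 43  (first piece 2, then v[7]=38)
One optimal plan: pieces 7 + 2 (1 cut) → ¢46 − ¢3 = ¢43.

43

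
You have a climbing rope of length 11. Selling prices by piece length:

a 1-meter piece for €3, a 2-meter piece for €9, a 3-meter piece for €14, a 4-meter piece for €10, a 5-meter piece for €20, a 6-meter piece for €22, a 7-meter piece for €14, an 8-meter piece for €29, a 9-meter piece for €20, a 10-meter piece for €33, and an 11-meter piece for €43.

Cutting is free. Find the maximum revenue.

Consider every possible first cut. v[k] is the best of p[i]+v[k−i] over all sellable i≤k.
v[1] = 3
v[2] = max(3+3, 9+0) = 9
v[3] = max(3+9, 9+3, 14+0) = 14
v[4] = max(3+14, 9+9, 14+3, 10+0) = 18
v[5] = max(3+18, 9+14, 14+9, 10+3, 20+0) = 23
v[6] = max(3+23, 9+18, 14+14, 10+9, 20+3, 22+0) = 28
v[7] = max(3+28, 9+23, 14+18, …, 22+3, 14+0) = 32
v[8] = max(3+32, 9+28, 14+23, …, 14+3, 29+0) = 37
v[9] = max(3+37, 9+32, 14+28, …, 29+3, 20+0) = 42
v[10] = max(3+42, 9+37, 14+32, …, 20+3, 33+0) = 46
v[11] = max(3+46, 9+42, 14+37, …, 33+3, 43+0) = 51
One optimal cutting: 3 + 3 + 3 + 2 → €14 + €14 + €14 + €9 = €51.

51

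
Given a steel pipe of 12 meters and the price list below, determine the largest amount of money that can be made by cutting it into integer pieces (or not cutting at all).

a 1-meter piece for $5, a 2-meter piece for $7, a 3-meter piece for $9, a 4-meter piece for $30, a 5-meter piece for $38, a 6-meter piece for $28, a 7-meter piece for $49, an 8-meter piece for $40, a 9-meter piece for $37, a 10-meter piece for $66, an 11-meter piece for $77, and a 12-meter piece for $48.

90

Consider every possible first cut. best[k] is the best of p[i]+best[k−i] over all sellable i≤k.
best[1] = 5
best[2] = 10  (first piece 1, then best[1]=5)
best[3] = 15  (first piece 1, then best[2]=10)
best[4] = 30
best[5] = 38
best[6] = 43  (first piece 1, then best[5]=38)
best[7] = 49
best[8] = 60  (first piece 4, then best[4]=30)
best[9] = 68  (first piece 4, then best[5]=38)
best[10] = 76  (first piece 5, then best[5]=38)
best[11] = 81  (first piece 1, then best[10]=76)
best[12] = 90  (first piece 4, then best[8]=60)
One optimal cutting: 4 + 4 + 4 → $30 + $30 + $30 = $90.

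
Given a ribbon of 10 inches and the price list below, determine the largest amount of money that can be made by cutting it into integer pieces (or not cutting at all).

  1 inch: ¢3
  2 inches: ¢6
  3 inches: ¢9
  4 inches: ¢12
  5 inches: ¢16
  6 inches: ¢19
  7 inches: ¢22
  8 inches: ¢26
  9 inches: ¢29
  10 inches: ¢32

32

Let R[k] be the best obtainable value from length k. For each k, try every first piece i and keep the best of price[i] + R[k−i].
R[1] = 3
R[2] = max(3+3, 6+0) = 6
R[3] = max(3+6, 6+3, 9+0) = 9
R[4] = max(3+9, 6+6, 9+3, 12+0) = 12
R[5] = max(3+12, 6+9, 9+6, 12+3, 16+0) = 16
R[6] = max(3+16, 6+12, 9+9, 12+6, 16+3, 19+0) = 19
R[7] = max(3+19, 6+16, 9+12, …, 19+3, 22+0) = 22
R[8] = max(3+22, 6+19, 9+16, …, 22+3, 26+0) = 26
R[9] = max(3+26, 6+22, 9+19, …, 26+3, 29+0) = 29
R[10] = max(3+29, 6+26, 9+22, …, 29+3, 32+0) = 32
One optimal cutting: 8 + 1 + 1 → ¢26 + ¢3 + ¢3 = ¢32.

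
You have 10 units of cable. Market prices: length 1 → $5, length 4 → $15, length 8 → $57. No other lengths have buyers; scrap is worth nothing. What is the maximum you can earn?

Consider every possible first cut. f[k] is the best of p[i]+f[k−i] over all sellable i≤k.
f[1] = 5
f[2] = 10  (first piece 1, then f[1]=5)
f[3] = 15  (first piece 1, then f[2]=10)
f[4] = max(5+15, 15+0) = 20
f[5] = max(5+20, 15+5) = 25
f[6] = max(5+25, 15+10) = 30
f[7] = max(5+30, 15+15) = 35
f[8] = max(5+35, 15+20, 57+0) = 57
f[9] = max(5+57, 15+25, 57+5) = 62
f[10] = max(5+62, 15+30, 57+10) = 67
One optimal cutting: 8 + 1 + 1 → $67.

67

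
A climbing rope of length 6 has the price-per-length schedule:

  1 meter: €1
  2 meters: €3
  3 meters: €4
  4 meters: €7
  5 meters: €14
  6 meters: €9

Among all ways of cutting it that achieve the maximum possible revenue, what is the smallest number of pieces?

2

Build r[k] bottom-up: r[k] = max over allowed piece i of (p[i] + r[k−i]).
r[1] = 1
r[2] = max(1+1, 3+0) = 3
r[3] = max(1+3, 3+1, 4+0) = 4
r[4] = max(1+4, 3+3, 4+1, 7+0) = 7
r[5] = max(1+7, 3+4, 4+3, 7+1, 14+0) = 14
r[6] = max(1+14, 3+7, 4+4, 7+3, 14+1, 9+0) = 15
Maximum revenue is €15.
Now minimize piece count subject to staying optimal: for each k, pieces[k] = 1 + min over i with p[i]+r[k−i]=r[k] of pieces[k−i].
pieces[3] = 1
pieces[4] = 1
pieces[5] = 1
pieces[6] = 2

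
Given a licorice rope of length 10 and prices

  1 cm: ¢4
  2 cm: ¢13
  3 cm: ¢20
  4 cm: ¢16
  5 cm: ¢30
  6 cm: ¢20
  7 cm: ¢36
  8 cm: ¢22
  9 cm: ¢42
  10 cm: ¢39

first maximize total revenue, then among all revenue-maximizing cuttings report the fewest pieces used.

4

Consider every possible first cut. r[k] is the best of p[i]+r[k−i] over all sellable i≤k.
r[1] = 4
r[2] = max(4+4, 13+0) = 13
r[3] = max(4+13, 13+4, 20+0) = 20
r[4] = max(4+20, 13+13, 20+4, 16+0) = 26
r[5] = max(4+26, 13+20, 20+13, 16+4, 30+0) = 33
r[6] = max(4+33, 13+26, 20+20, 16+13, 30+4, 20+0) = 40
r[7] = max(4+40, 13+33, 20+26, …, 20+4, 36+0) = 46
r[8] = max(4+46, 13+40, 20+33, …, 36+4, 22+0) = 53
r[9] = max(4+53, 13+46, 20+40, …, 22+4, 42+0) = 60
r[10] = max(4+60, 13+53, 20+46, …, 42+4, 39+0) = 66
Maximum revenue is ¢66.
Now minimize piece count subject to staying optimal: for each k, pieces[k] = 1 + min over i with p[i]+r[k−i]=r[k] of pieces[k−i].
pieces[7] = 3
pieces[8] = 3
pieces[9] = 3
pieces[10] = 4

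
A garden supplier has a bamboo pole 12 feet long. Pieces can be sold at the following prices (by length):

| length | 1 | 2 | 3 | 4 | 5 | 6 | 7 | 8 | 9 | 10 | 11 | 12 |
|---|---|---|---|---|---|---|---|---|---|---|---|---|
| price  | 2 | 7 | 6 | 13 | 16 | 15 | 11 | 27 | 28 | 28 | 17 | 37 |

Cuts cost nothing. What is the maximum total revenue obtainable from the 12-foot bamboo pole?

Consider every possible first cut. r[k] is the best of p[i]+r[k−i] over all sellable i≤k.
r[1] = 2
r[2] = 7
r[3] = 9  (first piece 1, then r[2]=7)
r[4] = 14  (first piece 2, then r[2]=7)
r[5] = 16  (first piece 1, then r[4]=14)
r[6] = 21  (first piece 2, then r[4]=14)
r[7] = 23  (first piece 1, then r[6]=21)
r[8] = 28  (first piece 2, then r[6]=21)
r[9] = 30  (first piece 1, then r[8]=28)
r[10] = 35  (first piece 2, then r[8]=28)
r[11] = 37  (first piece 1, then r[10]=35)
r[12] = 42  (first piece 2, then r[10]=35)
One optimal cutting: 2 + 2 + 2 + 2 + 2 + 2 → $7 + $7 + $7 + $7 + $7 + $7 = $42.

42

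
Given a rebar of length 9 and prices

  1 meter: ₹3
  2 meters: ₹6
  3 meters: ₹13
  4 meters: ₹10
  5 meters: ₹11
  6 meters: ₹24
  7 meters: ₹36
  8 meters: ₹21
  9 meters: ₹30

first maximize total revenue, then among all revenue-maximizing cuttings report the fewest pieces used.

2

Consider every possible first cut. r[k] is the best of p[i]+r[k−i] over all sellable i≤k.
r[1] = 3
r[2] = max(3+3, 6+0) = 6
r[3] = max(3+6, 6+3, 13+0) = 13
r[4] = max(3+13, 6+6, 13+3, 10+0) = 16
r[5] = max(3+16, 6+13, 13+6, 10+3, 11+0) = 19
r[6] = max(3+19, 6+16, 13+13, 10+6, 11+3, 24+0) = 26
r[7] = max(3+26, 6+19, 13+16, …, 24+3, 36+0) = 36
r[8] = max(3+36, 6+26, 13+19, …, 36+3, 21+0) = 39
r[9] = max(3+39, 6+36, 13+26, …, 21+3, 30+0) = 42
Maximum revenue is ₹42.
Now minimize piece count subject to staying optimal: for each k, pieces[k] = 1 + min over i with p[i]+r[k−i]=r[k] of pieces[k−i].
pieces[6] = 2
pieces[7] = 1
pieces[8] = 2
pieces[9] = 2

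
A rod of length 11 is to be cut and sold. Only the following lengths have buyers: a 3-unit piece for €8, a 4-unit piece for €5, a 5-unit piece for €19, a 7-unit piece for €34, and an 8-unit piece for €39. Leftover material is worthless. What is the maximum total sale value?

Let best[k] be the best obtainable value from length k. For each k, try every first piece i and keep the best of price[i] + best[k−i].
best[1] = 0
best[2] = 0
best[3] = 8
best[4] = 8
best[5] = 19
best[6] = 19
best[7] = 34
best[8] = 39
best[9] = 39
best[10] = 42  (first piece 3, then best[7]=34)
best[11] = 47  (first piece 3, then best[8]=39)
One optimal cutting: 8 + 3 → €47.

47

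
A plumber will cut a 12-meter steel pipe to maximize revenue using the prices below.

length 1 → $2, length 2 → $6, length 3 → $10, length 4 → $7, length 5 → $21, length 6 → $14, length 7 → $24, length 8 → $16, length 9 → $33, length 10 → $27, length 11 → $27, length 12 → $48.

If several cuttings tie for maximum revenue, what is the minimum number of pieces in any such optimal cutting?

Consider every possible first cut. r[k] is the best of p[i]+r[k−i] over all sellable i≤k.
r[1] = 2
r[2] = 6
r[3] = 10
r[4] = 12  (first piece 1, then r[3]=10)
r[5] = 21
r[6] = 23  (first piece 1, then r[5]=21)
r[7] = 27  (first piece 2, then r[5]=21)
r[8] = 31  (first piece 3, then r[5]=21)
r[9] = 33  (first piece 1, then r[8]=31)
r[10] = 42  (first piece 5, then r[5]=21)
r[11] = 44  (first piece 1, then r[10]=42)
r[12] = 48  (first piece 2, then r[10]=42)
Maximum revenue is $48.
Now minimize piece count subject to staying optimal: for each k, pieces[k] = 1 + min over i with p[i]+r[k−i]=r[k] of pieces[k−i].
pieces[9] = 1
pieces[10] = 2
pieces[11] = 3
pieces[12] = 1

1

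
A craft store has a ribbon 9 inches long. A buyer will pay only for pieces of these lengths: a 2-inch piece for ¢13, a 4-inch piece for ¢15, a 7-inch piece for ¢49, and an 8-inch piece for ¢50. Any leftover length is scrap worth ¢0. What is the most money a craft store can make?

62

Let best[k] be the best obtainable value from length k. For each k, try every first piece i and keep the best of price[i] + best[k−i].
best[1] = 0
best[2] = 13
best[3] = 13
best[4] = 26  (first piece 2, then best[2]=13)
best[5] = 26
best[6] = 39  (first piece 2, then best[4]=26)
best[7] = 49
best[8] = 52  (first piece 2, then best[6]=39)
best[9] = 62  (first piece 2, then best[7]=49)
One optimal cutting: 7 + 2 → ¢62.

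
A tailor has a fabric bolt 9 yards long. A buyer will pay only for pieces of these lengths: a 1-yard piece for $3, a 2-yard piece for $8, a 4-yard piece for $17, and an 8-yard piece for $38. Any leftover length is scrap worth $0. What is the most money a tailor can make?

Consider every possible first cut. r[k] is the best of p[i]+r[k−i] over all sellable i≤k.
r[1] = 3
r[2] = max(3+3, 8+0) = 8
r[3] = max(3+8, 8+3) = 11
r[4] = max(3+11, 8+8, 17+0) = 17
r[5] = max(3+17, 8+11, 17+3) = 20
r[6] = max(3+20, 8+17, 17+8) = 25
r[7] = max(3+25, 8+20, 17+11) = 28
r[8] = max(3+28, 8+25, 17+17, 38+0) = 38
r[9] = max(3+38, 8+28, 17+20, 38+3) = 41
One optimal cutting: 8 + 1 → $41.

41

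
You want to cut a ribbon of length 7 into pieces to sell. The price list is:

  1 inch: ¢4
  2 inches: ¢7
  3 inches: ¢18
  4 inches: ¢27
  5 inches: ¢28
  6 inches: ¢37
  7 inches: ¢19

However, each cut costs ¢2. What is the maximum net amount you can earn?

43

Let v[k] be the best obtainable value from length k. For each k, try every first piece i and keep the best of price[i] + v[k−i] minus the 2 cut fee when i<k.
v[1] = 4
v[2] = max(4+4-2, 7+0) = 7
v[3] = max(4+7-2, 7+4-2, 18+0) = 18
v[4] = max(4+18-2, 7+7-2, 18+4-2, 27+0) = 27
v[5] = max(4+27-2, 7+18-2, 18+7-2, 27+4-2, 28+0) = 29
v[6] = max(4+29-2, 7+27-2, 18+18-2, 27+7-2, 28+4-2, 37+0) = 37
v[7] = max(4+37-2, 7+29-2, 18+27-2, …, 37+4-2, 19+0) = 43
One optimal plan: pieces 4 + 3 (1 cut) → ¢45 − ¢2 = ¢43.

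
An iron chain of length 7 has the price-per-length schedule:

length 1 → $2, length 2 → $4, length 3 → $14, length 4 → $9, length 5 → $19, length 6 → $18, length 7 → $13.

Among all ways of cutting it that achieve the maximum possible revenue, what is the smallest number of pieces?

3

Build r[k] bottom-up: r[k] = max over allowed piece i of (p[i] + r[k−i]).
r[1] = 2
r[2] = max(2+2, 4+0) = 4
r[3] = max(2+4, 4+2, 14+0) = 14
r[4] = max(2+14, 4+4, 14+2, 9+0) = 16
r[5] = max(2+16, 4+14, 14+4, 9+2, 19+0) = 19
r[6] = max(2+19, 4+16, 14+14, 9+4, 19+2, 18+0) = 28
r[7] = max(2+28, 4+19, 14+16, …, 18+2, 13+0) = 30
Maximum revenue is $30.
Now minimize piece count subject to staying optimal: for each k, pieces[k] = 1 + min over i with p[i]+r[k−i]=r[k] of pieces[k−i].
pieces[4] = 2
pieces[5] = 1
pieces[6] = 2
pieces[7] = 3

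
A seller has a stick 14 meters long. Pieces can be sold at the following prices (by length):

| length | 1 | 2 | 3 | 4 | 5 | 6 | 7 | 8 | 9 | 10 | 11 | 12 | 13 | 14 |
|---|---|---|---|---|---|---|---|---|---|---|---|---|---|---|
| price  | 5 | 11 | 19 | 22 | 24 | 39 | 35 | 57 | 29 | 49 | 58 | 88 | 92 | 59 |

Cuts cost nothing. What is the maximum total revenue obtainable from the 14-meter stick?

99

Build v[k] bottom-up: v[k] = max over allowed piece i of (p[i] + v[k−i]).
v[1] = 5
v[2] = max(5+5, 11+0) = 11
v[3] = max(5+11, 11+5, 19+0) = 19
v[4] = max(5+19, 11+11, 19+5, 22+0) = 24
v[5] = max(5+24, 11+19, 19+11, 22+5, 24+0) = 30
v[6] = max(5+30, 11+24, 19+19, 22+11, 24+5, 39+0) = 39
v[7] = max(5+39, 11+30, 19+24, …, 39+5, 35+0) = 44
v[8] = max(5+44, 11+39, 19+30, …, 35+5, 57+0) = 57
v[9] = max(5+57, 11+44, 19+39, …, 57+5, 29+0) = 62
v[10] = max(5+62, 11+57, 19+44, …, 29+5, 49+0) = 68
v[11] = max(5+68, 11+62, 19+57, …, 49+5, 58+0) = 76
v[12] = max(5+76, 11+68, 19+62, …, 58+5, 88+0) = 88
v[13] = max(5+88, 11+76, 19+68, …, 88+5, 92+0) = 93
v[14] = max(5+93, 11+88, 19+76, …, 92+5, 59+0) = 99
One optimal cutting: 12 + 2 → $88 + $11 = $99.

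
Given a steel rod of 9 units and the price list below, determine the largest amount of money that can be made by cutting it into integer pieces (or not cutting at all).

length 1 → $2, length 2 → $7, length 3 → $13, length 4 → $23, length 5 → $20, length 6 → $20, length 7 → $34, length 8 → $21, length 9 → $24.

48

Let R[k] be the best obtainable value from length k. For each k, try every first piece i and keep the best of price[i] + R[k−i].
R[1] = 2
R[2] = max(2+2, 7+0) = 7
R[3] = max(2+7, 7+2, 13+0) = 13
R[4] = max(2+13, 7+7, 13+2, 23+0) = 23
R[5] = max(2+23, 7+13, 13+7, 23+2, 20+0) = 25
R[6] = max(2+25, 7+23, 13+13, 23+7, 20+2, 20+0) = 30
R[7] = max(2+30, 7+25, 13+23, …, 20+2, 34+0) = 36
R[8] = max(2+36, 7+30, 13+25, …, 34+2, 21+0) = 46
R[9] = max(2+46, 7+36, 13+30, …, 21+2, 24+0) = 48
One optimal cutting: 4 + 4 + 1 → $23 + $23 + $2 = $48.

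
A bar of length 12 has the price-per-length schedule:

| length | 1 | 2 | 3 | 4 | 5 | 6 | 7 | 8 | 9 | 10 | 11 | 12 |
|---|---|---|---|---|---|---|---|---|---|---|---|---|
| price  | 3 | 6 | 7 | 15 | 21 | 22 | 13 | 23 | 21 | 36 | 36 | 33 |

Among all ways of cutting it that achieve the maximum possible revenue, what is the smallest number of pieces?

3

Let r[k] be the best obtainable value from length k. For each k, try every first piece i and keep the best of price[i] + r[k−i].
r[1] = 3
r[2] = max(3+3, 6+0) = 6
r[3] = max(3+6, 6+3, 7+0) = 9
r[4] = max(3+9, 6+6, 7+3, 15+0) = 15
r[5] = max(3+15, 6+9, 7+6, 15+3, 21+0) = 21
r[6] = max(3+21, 6+15, 7+9, 15+6, 21+3, 22+0) = 24
r[7] = max(3+24, 6+21, 7+15, …, 22+3, 13+0) = 27
r[8] = max(3+27, 6+24, 7+21, …, 13+3, 23+0) = 30
r[9] = max(3+30, 6+27, 7+24, …, 23+3, 21+0) = 36
r[10] = max(3+36, 6+30, 7+27, …, 21+3, 36+0) = 42
r[11] = max(3+42, 6+36, 7+30, …, 36+3, 36+0) = 45
r[12] = max(3+45, 6+42, 7+36, …, 36+3, 33+0) = 48
Maximum revenue is €48.
Now minimize piece count subject to staying optimal: for each k, pieces[k] = 1 + min over i with p[i]+r[k−i]=r[k] of pieces[k−i].
pieces[9] = 2
pieces[10] = 2
pieces[11] = 3
pieces[12] = 3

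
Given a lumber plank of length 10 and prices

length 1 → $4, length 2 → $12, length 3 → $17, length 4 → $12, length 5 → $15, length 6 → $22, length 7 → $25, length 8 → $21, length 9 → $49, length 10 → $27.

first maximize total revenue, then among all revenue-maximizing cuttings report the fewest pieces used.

5

Consider every possible first cut. r[k] is the best of p[i]+r[k−i] over all sellable i≤k.
r[1] = 4
r[2] = max(4+4, 12+0) = 12
r[3] = max(4+12, 12+4, 17+0) = 17
r[4] = max(4+17, 12+12, 17+4, 12+0) = 24
r[5] = max(4+24, 12+17, 17+12, 12+4, 15+0) = 29
r[6] = max(4+29, 12+24, 17+17, 12+12, 15+4, 22+0) = 36
r[7] = max(4+36, 12+29, 17+24, …, 22+4, 25+0) = 41
r[8] = max(4+41, 12+36, 17+29, …, 25+4, 21+0) = 48
r[9] = max(4+48, 12+41, 17+36, …, 21+4, 49+0) = 53
r[10] = max(4+53, 12+48, 17+41, …, 49+4, 27+0) = 60
Maximum revenue is $60.
Now minimize piece count subject to staying optimal: for each k, pieces[k] = 1 + min over i with p[i]+r[k−i]=r[k] of pieces[k−i].
pieces[7] = 3
pieces[8] = 4
pieces[9] = 4
pieces[10] = 5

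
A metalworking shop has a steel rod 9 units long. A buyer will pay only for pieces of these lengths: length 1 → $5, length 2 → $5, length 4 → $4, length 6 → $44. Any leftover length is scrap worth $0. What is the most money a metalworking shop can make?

59

Let r[k] be the best obtainable value from length k. For each k, try every first piece i and keep the best of price[i] + r[k−i].
r[1] = 5
r[2] = 10  (first piece 1, then r[1]=5)
r[3] = 15  (first piece 1, then r[2]=10)
r[4] = 20  (first piece 1, then r[3]=15)
r[5] = 25  (first piece 1, then r[4]=20)
r[6] = 44
r[7] = 49  (first piece 1, then r[6]=44)
r[8] = 54  (first piece 1, then r[7]=49)
r[9] = 59  (first piece 1, then r[8]=54)
One optimal cutting: 6 + 1 + 1 + 1 → $59.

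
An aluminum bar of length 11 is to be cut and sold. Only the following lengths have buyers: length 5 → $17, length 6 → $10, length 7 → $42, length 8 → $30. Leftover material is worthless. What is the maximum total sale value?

42

Let best[k] be the best obtainable value from length k. For each k, try every first piece i and keep the best of price[i] + best[k−i].
best[1] = 0
best[2] = 0
best[3] = 0
best[4] = 0
best[5] = 17
best[6] = 17
best[7] = 42
best[8] = 42
best[9] = 42
best[10] = 42
best[11] = 42
One optimal cutting: pieces 7 with 4 cm of scrap → $42.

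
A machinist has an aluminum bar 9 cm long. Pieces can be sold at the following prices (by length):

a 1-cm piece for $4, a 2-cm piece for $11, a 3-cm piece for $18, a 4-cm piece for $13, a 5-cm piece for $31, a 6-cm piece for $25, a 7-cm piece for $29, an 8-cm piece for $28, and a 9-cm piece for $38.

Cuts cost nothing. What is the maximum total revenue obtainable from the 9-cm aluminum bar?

Build best[k] bottom-up: best[k] = max over allowed piece i of (p[i] + best[k−i]).
best[1] = 4
best[2] = 11
best[3] = 18
best[4] = 22  (first piece 1, then best[3]=18)
best[5] = 31
best[6] = 36  (first piece 3, then best[3]=18)
best[7] = 42  (first piece 2, then best[5]=31)
best[8] = 49  (first piece 3, then best[5]=31)
best[9] = 54  (first piece 3, then best[6]=36)
One optimal cutting: 3 + 3 + 3 → $18 + $18 + $18 = $54.

54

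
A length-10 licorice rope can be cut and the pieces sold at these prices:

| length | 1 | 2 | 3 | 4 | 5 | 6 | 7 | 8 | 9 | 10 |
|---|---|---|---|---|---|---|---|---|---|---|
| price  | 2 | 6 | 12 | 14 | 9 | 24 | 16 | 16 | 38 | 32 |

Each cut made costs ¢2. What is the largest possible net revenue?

38

Let v[k] be the best obtainable value from length k. For each k, try every first piece i and keep the best of price[i] + v[k−i] minus the 2 cut fee when i<k.
v[1] = 2
v[2] = 6
v[3] = 12
v[4] = 14
v[5] = 16  (first piece 2, then v[3]=12)
v[6] = 24
v[7] = 24  (first piece 1, then v[6]=24)
v[8] = 28  (first piece 2, then v[6]=24)
v[9] = 38
v[10] = 38  (first piece 1, then v[9]=38)
One optimal plan: pieces 9 + 1 (1 cut) → ¢40 − ¢2 = ¢38.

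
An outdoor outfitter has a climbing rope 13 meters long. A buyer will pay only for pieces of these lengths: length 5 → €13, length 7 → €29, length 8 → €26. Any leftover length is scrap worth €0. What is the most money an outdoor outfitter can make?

Build best[k] bottom-up: best[k] = max over allowed piece i of (p[i] + best[k−i]).
best[1] = 0
best[2] = 0
best[3] = 0
best[4] = 0
best[5] = 13
best[6] = 13
best[7] = max(13+0, 29+0) = 29
best[8] = max(13+0, 29+0, 26+0) = 29
best[9] = max(13+0, 29+0, 26+0) = 29
best[10] = max(13+13, 29+0, 26+0) = 29
best[11] = max(13+13, 29+0, 26+0) = 29
best[12] = max(13+29, 29+13, 26+0) = 42
best[13] = max(13+29, 29+13, 26+13) = 42
One optimal cutting: pieces 7 + 5 with 1 meter of scrap → €42.

42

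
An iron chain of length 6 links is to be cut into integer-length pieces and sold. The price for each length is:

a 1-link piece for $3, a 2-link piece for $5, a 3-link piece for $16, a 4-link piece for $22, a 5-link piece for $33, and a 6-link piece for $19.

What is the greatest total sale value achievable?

Consider every possible first cut. R[k] is the best of p[i]+R[k−i] over all sellable i≤k.
R[1] = 3
R[2] = max(3+3, 5+0) = 6
R[3] = max(3+6, 5+3, 16+0) = 16
R[4] = max(3+16, 5+6, 16+3, 22+0) = 22
R[5] = max(3+22, 5+16, 16+6, 22+3, 33+0) = 33
R[6] = max(3+33, 5+22, 16+16, 22+6, 33+3, 19+0) = 36
One optimal cutting: 5 + 1 → $33 + $3 = $36.

36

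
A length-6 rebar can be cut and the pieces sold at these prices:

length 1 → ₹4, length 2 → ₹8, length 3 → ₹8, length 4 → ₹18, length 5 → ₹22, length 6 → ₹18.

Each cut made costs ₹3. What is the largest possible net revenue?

Consider every possible first cut. net[k] is the best of p[i]+net[k−i] over all sellable i≤k, charging 3 whenever i<k.
net[1] = 4
net[2] = max(4+4-3, 8+0) = 8
net[3] = max(4+8-3, 8+4-3, 8+0) = 9
net[4] = max(4+9-3, 8+8-3, 8+4-3, 18+0) = 18
net[5] = max(4+18-3, 8+9-3, 8+8-3, 18+4-3, 22+0) = 22
net[6] = max(4+22-3, 8+18-3, 8+9-3, 18+8-3, 22+4-3, 18+0) = 23
One optimal plan: pieces 5 + 1 (1 cut) → ₹26 − ₹3 = ₹23.

23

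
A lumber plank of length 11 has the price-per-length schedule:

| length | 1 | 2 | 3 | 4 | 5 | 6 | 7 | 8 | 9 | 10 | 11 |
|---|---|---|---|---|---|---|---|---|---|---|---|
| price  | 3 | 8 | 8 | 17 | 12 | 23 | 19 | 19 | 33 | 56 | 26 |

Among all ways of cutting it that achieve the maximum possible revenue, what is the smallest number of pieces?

2

Let r[k] be the best obtainable value from length k. For each k, try every first piece i and keep the best of price[i] + r[k−i].
r[1] = 3
r[2] = 8
r[3] = 11  (first piece 1, then r[2]=8)
r[4] = 17
r[5] = 20  (first piece 1, then r[4]=17)
r[6] = 25  (first piece 2, then r[4]=17)
r[7] = 28  (first piece 1, then r[6]=25)
r[8] = 34  (first piece 4, then r[4]=17)
r[9] = 37  (first piece 1, then r[8]=34)
r[10] = 56
r[11] = 59  (first piece 1, then r[10]=56)
Maximum revenue is $59.
Now minimize piece count subject to staying optimal: for each k, pieces[k] = 1 + min over i with p[i]+r[k−i]=r[k] of pieces[k−i].
pieces[8] = 2
pieces[9] = 3
pieces[10] = 1
pieces[11] = 2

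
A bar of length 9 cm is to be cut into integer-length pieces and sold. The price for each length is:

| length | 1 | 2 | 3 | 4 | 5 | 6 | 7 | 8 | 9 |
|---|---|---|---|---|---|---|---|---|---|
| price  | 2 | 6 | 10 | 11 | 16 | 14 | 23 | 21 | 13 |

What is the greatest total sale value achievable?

30

Consider every possible first cut. r[k] is the best of p[i]+r[k−i] over all sellable i≤k.
r[1] = 2
r[2] = max(2+2, 6+0) = 6
r[3] = max(2+6, 6+2, 10+0) = 10
r[4] = max(2+10, 6+6, 10+2, 11+0) = 12
r[5] = max(2+12, 6+10, 10+6, 11+2, 16+0) = 16
r[6] = max(2+16, 6+12, 10+10, 11+6, 16+2, 14+0) = 20
r[7] = max(2+20, 6+16, 10+12, …, 14+2, 23+0) = 23
r[8] = max(2+23, 6+20, 10+16, …, 23+2, 21+0) = 26
r[9] = max(2+26, 6+23, 10+20, …, 21+2, 13+0) = 30
One optimal cutting: 3 + 3 + 3 → €10 + €10 + €10 = €30.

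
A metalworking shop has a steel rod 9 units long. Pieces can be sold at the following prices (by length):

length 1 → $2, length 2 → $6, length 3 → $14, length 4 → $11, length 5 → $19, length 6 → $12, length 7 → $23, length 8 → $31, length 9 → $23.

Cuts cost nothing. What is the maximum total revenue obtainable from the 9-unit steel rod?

42

Consider every possible first cut. v[k] is the best of p[i]+v[k−i] over all sellable i≤k.
v[1] = 2
v[2] = max(2+2, 6+0) = 6
v[3] = max(2+6, 6+2, 14+0) = 14
v[4] = max(2+14, 6+6, 14+2, 11+0) = 16
v[5] = max(2+16, 6+14, 14+6, 11+2, 19+0) = 20
v[6] = max(2+20, 6+16, 14+14, 11+6, 19+2, 12+0) = 28
v[7] = max(2+28, 6+20, 14+16, …, 12+2, 23+0) = 30
v[8] = max(2+30, 6+28, 14+20, …, 23+2, 31+0) = 34
v[9] = max(2+34, 6+30, 14+28, …, 31+2, 23+0) = 42
One optimal cutting: 3 + 3 + 3 → $14 + $14 + $14 = $42.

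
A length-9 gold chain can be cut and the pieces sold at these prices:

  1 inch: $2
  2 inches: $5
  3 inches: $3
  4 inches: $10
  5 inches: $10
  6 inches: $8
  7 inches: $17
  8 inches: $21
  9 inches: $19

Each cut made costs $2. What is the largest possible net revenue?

Build net[k] bottom-up: net[k] = max over allowed piece i of (p[i] + net[k−i]) − 2 per cut.
net[1] = 2
net[2] = max(2+2-2, 5+0) = 5
net[3] = max(2+5-2, 5+2-2, 3+0) = 5
net[4] = max(2+5-2, 5+5-2, 3+2-2, 10+0) = 10
net[5] = max(2+10-2, 5+5-2, 3+5-2, 10+2-2, 10+0) = 10
net[6] = max(2+10-2, 5+10-2, 3+5-2, 10+5-2, 10+2-2, 8+0) = 13
net[7] = max(2+13-2, 5+10-2, 3+10-2, …, 8+2-2, 17+0) = 17
net[8] = max(2+17-2, 5+13-2, 3+10-2, …, 17+2-2, 21+0) = 21
net[9] = max(2+21-2, 5+17-2, 3+13-2, …, 21+2-2, 19+0) = 21
One optimal plan: pieces 8 + 1 (1 cut) → $23 − $2 = $21.

21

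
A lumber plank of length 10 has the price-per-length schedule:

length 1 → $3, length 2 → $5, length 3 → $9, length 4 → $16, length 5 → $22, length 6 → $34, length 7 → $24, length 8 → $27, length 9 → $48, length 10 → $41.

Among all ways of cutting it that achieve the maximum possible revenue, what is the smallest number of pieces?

Let r[k] be the best obtainable value from length k. For each k, try every first piece i and keep the best of price[i] + r[k−i].
r[1] = 3
r[2] = 6  (first piece 1, then r[1]=3)
r[3] = 9  (first piece 1, then r[2]=6)
r[4] = 16
r[5] = 22
r[6] = 34
r[7] = 37  (first piece 1, then r[6]=34)
r[8] = 40  (first piece 1, then r[7]=37)
r[9] = 48
r[10] = 51  (first piece 1, then r[9]=48)
Maximum revenue is $51.
Now minimize piece count subject to staying optimal: for each k, pieces[k] = 1 + min over i with p[i]+r[k−i]=r[k] of pieces[k−i].
pieces[7] = 2
pieces[8] = 3
pieces[9] = 1
pieces[10] = 2

2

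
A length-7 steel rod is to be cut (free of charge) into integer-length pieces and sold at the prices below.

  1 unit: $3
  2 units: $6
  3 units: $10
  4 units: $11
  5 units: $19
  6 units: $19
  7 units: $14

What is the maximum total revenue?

Consider every possible first cut. v[k] is the best of p[i]+v[k−i] over all sellable i≤k.
v[1] = 3
v[2] = max(3+3, 6+0) = 6
v[3] = max(3+6, 6+3, 10+0) = 10
v[4] = max(3+10, 6+6, 10+3, 11+0) = 13
v[5] = max(3+13, 6+10, 10+6, 11+3, 19+0) = 19
v[6] = max(3+19, 6+13, 10+10, 11+6, 19+3, 19+0) = 22
v[7] = max(3+22, 6+19, 10+13, …, 19+3, 14+0) = 25
One optimal cutting: 5 + 1 + 1 → $19 + $3 + $3 = $25.

25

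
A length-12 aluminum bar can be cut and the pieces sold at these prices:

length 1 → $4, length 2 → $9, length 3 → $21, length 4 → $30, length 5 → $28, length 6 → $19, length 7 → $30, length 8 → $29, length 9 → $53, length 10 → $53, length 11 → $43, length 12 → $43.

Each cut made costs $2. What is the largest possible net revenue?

86

Consider every possible first cut. r[k] is the best of p[i]+r[k−i] over all sellable i≤k, charging 2 whenever i<k.
r[1] = 4
r[2] = 9
r[3] = 21
r[4] = 30
r[5] = 32  (first piece 1, then r[4]=30)
r[6] = 40  (first piece 3, then r[3]=21)
r[7] = 49  (first piece 3, then r[4]=30)
r[8] = 58  (first piece 4, then r[4]=30)
r[9] = 60  (first piece 1, then r[8]=58)
r[10] = 68  (first piece 3, then r[7]=49)
r[11] = 77  (first piece 3, then r[8]=58)
r[12] = 86  (first piece 4, then r[8]=58)
One optimal plan: pieces 4 + 4 + 4 (2 cuts) → $90 − $4 = $86.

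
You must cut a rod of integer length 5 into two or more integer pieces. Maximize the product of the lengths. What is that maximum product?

Define P[k] = max over 1≤i<k of i · max(k−i, P[k−i]); the inner max lets the remainder stay uncut if that's better.
P[2] = 1·max(1,0) = 1·1 = 1
P[3] = 1·max(2,1) = 1·2 = 2
P[4] = 2·max(2,1) = 2·2 = 4
P[5] = 2·max(3,2) = 2·3 = 6
One optimal split: 3 + 2; product 3·2 = 6.

6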